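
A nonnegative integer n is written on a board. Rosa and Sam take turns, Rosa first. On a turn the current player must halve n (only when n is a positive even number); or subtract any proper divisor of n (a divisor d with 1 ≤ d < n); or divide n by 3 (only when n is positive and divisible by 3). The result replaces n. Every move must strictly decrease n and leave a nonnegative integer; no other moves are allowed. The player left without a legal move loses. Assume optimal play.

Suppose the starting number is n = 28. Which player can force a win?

Sam wins.

Build the W/L table. Terminal = L. A non-terminal position is W if it has a move to some L; otherwise it is L.
n=0: no move → L
n=1: no move → L
n=2: W (go to 1, an L position)
n=3: W (go to 1, an L position)
n=4: L (options 2(W), 3(W) are all W)
n=5: W (go to 4, an L position)
n=6: W (go to 4, an L position)
n=7: L (sole option 6(W) is W)
n=8: W (go to 4, an L position)
n=9: L (options 3(W), 6(W), 8(W) are all W)
n=10: W (go to 9, an L position)
n=11: L (sole option 10(W) is W)
n=12: W (go to 4, an L position)
n=13: L (sole option 12(W) is W)
n=14: W (go to 7, an L position)
n=15: L (options 5(W), 10(W), 12(W), 14(W) are all W)
n=16: W (go to 15, an L position)
n=17: L (sole option 16(W) is W)
n=18: W (go to 9, an L position)
n=19: L (sole option 18(W) is W)
n=20: W (go to 15, an L position)
n=21: W (go to 7, an L position)
n=22: W (go to 11, an L position)
n=23: L (sole option 22(W) is W)
n=24: W (go to 23, an L position)
n=25: L (options 20(W), 24(W) are all W)
n=26: W (go to 13, an L position)
n=27: W (go to 9, an L position)
n=28: L (options 14(W), 21(W), 24(W), 26(W), 27(W) are all W)
The starting position 28 is L: whatever Rosa does, the opponent receives a W position.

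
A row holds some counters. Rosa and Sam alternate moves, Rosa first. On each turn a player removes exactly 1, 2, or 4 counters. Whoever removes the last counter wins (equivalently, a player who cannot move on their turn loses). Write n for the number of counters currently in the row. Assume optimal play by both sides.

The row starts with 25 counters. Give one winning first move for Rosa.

Remove 1, leaving 24.

Label each position W (a win for the player to move) or L (a loss). A position with no legal move is L; any other position is W exactly when some move reaches an L, and L when every move reaches a W.
n=0: no move → L
n=1: can move to 0, which is L ⇒ W
n=2: can move to 0, which is L ⇒ W
n=3: moves to 2(W), 1(W); every one is W ⇒ L
n=4: can move to 3, which is L ⇒ W
n=5: can move to 3, which is L ⇒ W
n=6: moves to 5(W), 4(W), 2(W); every one is W ⇒ L
n=7: can move to 6, which is L ⇒ W
n=8: can move to 6, which is L ⇒ W
n=9: moves to 8(W), 7(W), 5(W); every one is W ⇒ L
n=10: can move to 9, which is L ⇒ W
n=11: can move to 9, which is L ⇒ W
n=12: moves to 11(W), 10(W), 8(W); every one is W ⇒ L
n=13: can move to 12, which is L ⇒ W
n=14: can move to 12, which is L ⇒ W
n=15: moves to 14(W), 13(W), 11(W); every one is W ⇒ L
n=16: can move to 15, which is L ⇒ W
n=17: can move to 15, which is L ⇒ W
n=18: moves to 17(W), 16(W), 14(W); every one is W ⇒ L
n=19: can move to 18, which is L ⇒ W
n=20: can move to 18, which is L ⇒ W
n=21: moves to 20(W), 19(W), 17(W); every one is W ⇒ L
n=22: can move to 21, which is L ⇒ W
n=23: can move to 21, which is L ⇒ W
n=24: moves to 23(W), 22(W), 20(W); every one is W ⇒ L
n=25: can move to 24, which is L ⇒ W
From 25, the L positions reachable in one move are: 24, 21. Any move reaching one of these is winning.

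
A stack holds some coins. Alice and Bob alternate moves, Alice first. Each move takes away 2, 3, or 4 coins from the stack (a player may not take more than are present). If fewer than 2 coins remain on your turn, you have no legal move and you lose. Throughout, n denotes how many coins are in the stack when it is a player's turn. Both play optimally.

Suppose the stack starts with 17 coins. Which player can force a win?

Alice wins.

Positions with no move are L. A position that does have a move is losing for the player to move precisely when every available move leads to a winning position for the opponent. Fill in the labels:
n=0: no move → L
n=1: no move → L
n=2: W (go to 0, an L position)
n=3: W (go to 1, an L position)
n=4: W (go to 1, an L position)
n=5: W (go to 1, an L position)
n=6: L (options 4(W), 3(W), 2(W) are all W)
n=7: L (options 5(W), 4(W), 3(W) are all W)
n=8: W (go to 6, an L position)
n=9: W (go to 7, an L position)
n=10: W (go to 7, an L position)
n=11: W (go to 7, an L position)
n=12: L (options 10(W), 9(W), 8(W) are all W)
n=13: L (options 11(W), 10(W), 9(W) are all W)
n=14: W (go to 12, an L position)
n=15: W (go to 13, an L position)
n=16: W (go to 13, an L position)
n=17: W (go to 13, an L position)
From 17 Alice can remove 4, leaving 13, reaching an L position.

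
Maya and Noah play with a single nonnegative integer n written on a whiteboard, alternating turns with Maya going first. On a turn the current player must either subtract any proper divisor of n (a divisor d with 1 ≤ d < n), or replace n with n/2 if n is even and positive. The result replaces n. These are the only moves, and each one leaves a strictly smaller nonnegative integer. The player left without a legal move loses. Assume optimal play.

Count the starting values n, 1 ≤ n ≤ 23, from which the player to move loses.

Work bottom-up. With no move the player to move loses. Otherwise the position is W if at least one move leads to an L position for the opponent, and L if every move leads to a W.
n=0: no move → L
n=1: no move → L
n=2: reaches L-position 1 → W
n=3: only reaches 2(W), which is W → L
n=4: reaches L-position 3 → W
n=5: only reaches 4(W), which is W → L
n=6: reaches L-position 3 → W
n=7: only reaches 6(W), which is W → L
n=8: reaches L-position 7 → W
n=9: only reaches 6(W), 8(W), all W → L
n=10: reaches L-position 5 → W
n=11: only reaches 10(W), which is W → L
n=12: reaches L-position 9 → W
n=13: only reaches 12(W), which is W → L
n=14: reaches L-position 7 → W
n=15: only reaches 10(W), 12(W), 14(W), all W → L
n=16: reaches L-position 15 → W
n=17: only reaches 16(W), which is W → L
n=18: reaches L-position 9 → W
n=19: only reaches 18(W), which is W → L
n=20: reaches L-position 15 → W
n=21: only reaches 14(W), 18(W), 20(W), all W → L
n=22: reaches L-position 11 → W
n=23: only reaches 22(W), which is W → L
L entries with 1 ≤ n ≤ 23 (n=0 is outside the asked range and is not counted): n = 1, 3, 5, 7, 9, 11, 13, 15, 17, 19, 21, 23; that makes 12.

12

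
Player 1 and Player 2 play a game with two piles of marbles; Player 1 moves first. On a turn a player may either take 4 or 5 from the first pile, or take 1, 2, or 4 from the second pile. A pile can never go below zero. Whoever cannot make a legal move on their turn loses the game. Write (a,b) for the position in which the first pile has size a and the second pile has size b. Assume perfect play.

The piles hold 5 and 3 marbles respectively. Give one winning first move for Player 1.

Compute win/loss labels from the base case upward. A position with no move is L. Any other position is W if it can reach an L in one move, else L.
No move ever increases a pile, so every position that can arise here has a ≤ 5 and b ≤ 3; it is enough to label the cells with 0 ≤ a ≤ 5 and 0 ≤ b ≤ 3.
Every move lowers a or b (never raises either), so fill the grid row by row in increasing a, and left to right within a row: each cell's successors are then already labelled.
      b=0  b=1  b=2  b=3
a=0:    L    W    W    L
a=1:    L    W    W    L
a=2:    L    W    W    L
a=3:    L    W    W    L
a=4:    W    L    W    W
a=5:    W    L    W    W
Cells with no legal move (terminal, hence L): (0,0), (1,0), (2,0), (3,0).
The remaining L cells, each justified by listing all of its moves:
(0,3): moves to (0,2)(W), (0,1)(W); every one is W ⇒ L
(1,3): moves to (1,2)(W), (1,1)(W); every one is W ⇒ L
(2,3): moves to (2,2)(W), (2,1)(W); every one is W ⇒ L
(3,3): moves to (3,2)(W), (3,1)(W); every one is W ⇒ L
(4,1): moves to (0,1)(W), (4,0)(W); every one is W ⇒ L
(5,1): moves to (1,1)(W), (0,1)(W), (5,0)(W); every one is W ⇒ L
Every other cell has at least one move into one of the L cells above, so it is W.
From (5,3), the L positions reachable in one move are: (1,3), (0,3), (5,1). Any move reaching one of these is winning.

Move to (1,3).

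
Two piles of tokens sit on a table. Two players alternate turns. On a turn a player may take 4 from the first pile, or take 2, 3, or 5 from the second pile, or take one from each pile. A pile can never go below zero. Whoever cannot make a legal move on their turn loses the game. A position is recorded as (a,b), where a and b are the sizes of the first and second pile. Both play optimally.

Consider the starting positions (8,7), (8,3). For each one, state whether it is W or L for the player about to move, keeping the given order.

Label each position W (a win for the player to move) or L (a loss). A position with no legal move is L; any other position is W exactly when some move reaches an L, and L when every move reaches a W.
No move ever increases a pile, so every position that can arise here has a ≤ 8 and b ≤ 7; it is enough to label the cells with 0 ≤ a ≤ 8 and 0 ≤ b ≤ 7.
Every move lowers a or b (never raises either), so fill the grid row by row in increasing a, and left to right within a row: each cell's successors are then already labelled.
      b=0  b=1  b=2  b=3  b=4  b=5  b=6  b=7
a=0:    L    L    W    W    W    W    W    L
a=1:    L    W    W    W    L    W    W    W
a=2:    L    W    W    W    L    W    W    W
a=3:    L    W    W    W    L    W    W    W
a=4:    W    W    L    L    W    W    W    W
a=5:    W    L    L    W    W    W    W    W
a=6:    W    L    W    W    W    L    W    W
a=7:    W    L    W    W    W    L    W    W
a=8:    L    L    W    W    W    W    W    L
Cells with no legal move (terminal, hence L): (0,0), (0,1), (1,0), (2,0), (3,0).
The remaining L cells, each justified by listing all of its moves:
(0,7): L (options (0,5)(W), (0,4)(W), (0,2)(W) are all W)
(1,4): L (options (1,2)(W), (1,1)(W), (0,3)(W) are all W)
(2,4): L (options (2,2)(W), (2,1)(W), (1,3)(W) are all W)
(3,4): L (options (3,2)(W), (3,1)(W), (2,3)(W) are all W)
(4,2): L (options (0,2)(W), (4,0)(W), (3,1)(W) are all W)
(4,3): L (options (0,3)(W), (4,1)(W), (4,0)(W), (3,2)(W) are all W)
(5,1): L (options (1,1)(W), (4,0)(W) are all W)
(5,2): L (options (1,2)(W), (5,0)(W), (4,1)(W) are all W)
(6,1): L (options (2,1)(W), (5,0)(W) are all W)
(6,5): L (options (2,5)(W), (6,3)(W), (6,2)(W), (6,0)(W), (5,4)(W) are all W)
(7,1): L (options (3,1)(W), (6,0)(W) are all W)
(7,5): L (options (3,5)(W), (7,3)(W), (7,2)(W), (7,0)(W), (6,4)(W) are all W)
(8,0): L (sole option (4,0)(W) is W)
(8,1): L (options (4,1)(W), (7,0)(W) are all W)
(8,7): L (options (4,7)(W), (8,5)(W), (8,4)(W), (8,2)(W), (7,6)(W) are all W)
Every other cell has at least one move into one of the L cells above, so it is W.
(8,7): one of the L cells justified above, so L
(8,3): the move to (4,3) reaches an L cell, so W

(8,7): L, (8,3): W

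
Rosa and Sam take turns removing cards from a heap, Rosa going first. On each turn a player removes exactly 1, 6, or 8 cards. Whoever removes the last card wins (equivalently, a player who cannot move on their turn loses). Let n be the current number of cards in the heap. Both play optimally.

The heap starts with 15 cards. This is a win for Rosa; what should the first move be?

Work bottom-up. With no move the player to move loses. Otherwise the position is W if at least one move leads to an L position for the opponent, and L if every move leads to a W.
n=0: no move → L
n=1: W (go to 0, an L position)
n=2: L (sole option 1(W) is W)
n=3: W (go to 2, an L position)
n=4: L (sole option 3(W) is W)
n=5: W (go to 4, an L position)
n=6: W (go to 0, an L position)
n=7: L (options 6(W), 1(W) are all W)
n=8: W (go to 7, an L position)
n=9: L (options 8(W), 3(W), 1(W) are all W)
n=10: W (go to 9, an L position)
n=11: L (options 10(W), 5(W), 3(W) are all W)
n=12: W (go to 11, an L position)
n=13: W (go to 7, an L position)
n=14: L (options 13(W), 8(W), 6(W) are all W)
n=15: W (go to 14, an L position)
From 15, the L positions reachable in one move are: 14, 9, 7. Any move reaching one of these is winning.

Remove 1, leaving 14.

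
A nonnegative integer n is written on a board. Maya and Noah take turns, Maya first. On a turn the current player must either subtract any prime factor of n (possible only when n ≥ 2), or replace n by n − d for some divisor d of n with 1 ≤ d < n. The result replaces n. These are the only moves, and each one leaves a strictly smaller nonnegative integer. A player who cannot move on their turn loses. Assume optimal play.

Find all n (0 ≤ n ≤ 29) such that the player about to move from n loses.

0, 1, 4, 9, 14, 20, 26

Classify positions by backward induction: terminal positions (no move available) are L. From any other position, the mover wins iff some move reaches an L.
n=0: no move → L
n=1: no move → L
n=2: reaches L-position 0 → W
n=3: reaches L-position 0 → W
n=4: only reaches 2(W), 3(W), all W → L
n=5: reaches L-position 0 → W
n=6: reaches L-position 4 → W
n=7: reaches L-position 0 → W
n=8: reaches L-position 4 → W
n=9: only reaches 6(W), 8(W), all W → L
n=10: reaches L-position 9 → W
n=11: reaches L-position 0 → W
n=12: reaches L-position 9 → W
n=13: reaches L-position 0 → W
n=14: only reaches 7(W), 12(W), 13(W), all W → L
n=15: reaches L-position 14 → W
n=16: reaches L-position 14 → W
n=17: reaches L-position 0 → W
n=18: reaches L-position 9 → W
n=19: reaches L-position 0 → W
n=20: only reaches 10(W), 15(W), 16(W), 18(W), 19(W), all W → L
n=21: reaches L-position 14 → W
n=22: reaches L-position 20 → W
n=23: reaches L-position 0 → W
n=24: reaches L-position 20 → W
n=25: reaches L-position 20 → W
n=26: only reaches 13(W), 24(W), 25(W), all W → L
n=27: reaches L-position 26 → W
n=28: reaches L-position 14 → W
n=29: reaches L-position 0 → W
Reading off the rows marked L gives the requested list; there are 7 such values of n.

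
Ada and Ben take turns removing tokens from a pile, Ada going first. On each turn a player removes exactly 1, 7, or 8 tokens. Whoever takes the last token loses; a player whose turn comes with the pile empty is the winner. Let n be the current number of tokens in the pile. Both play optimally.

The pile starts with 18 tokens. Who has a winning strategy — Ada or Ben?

Build the W/L table. Terminal = W. A non-terminal position is W if it has a move to some L; otherwise it is L.
n=0: no move; the opponent has just taken the last token and therefore loses → W
n=1: only reaches 0(W), which is W → L
n=2: reaches L-position 1 → W
n=3: only reaches 2(W), which is W → L
n=4: reaches L-position 3 → W
n=5: only reaches 4(W), which is W → L
n=6: reaches L-position 5 → W
n=7: only reaches 6(W), 0(W), all W → L
n=8: reaches L-position 7 → W
n=9: reaches L-position 1 → W
n=10: reaches L-position 3 → W
n=11: reaches L-position 3 → W
n=12: reaches L-position 5 → W
n=13: reaches L-position 5 → W
n=14: reaches L-position 7 → W
n=15: reaches L-position 7 → W
n=16: only reaches 15(W), 9(W), 8(W), all W → L
n=17: reaches L-position 16 → W
n=18: only reaches 17(W), 11(W), 10(W), all W → L
The starting position 18 is L: whatever Ada does, the opponent receives a W position.

Ben wins.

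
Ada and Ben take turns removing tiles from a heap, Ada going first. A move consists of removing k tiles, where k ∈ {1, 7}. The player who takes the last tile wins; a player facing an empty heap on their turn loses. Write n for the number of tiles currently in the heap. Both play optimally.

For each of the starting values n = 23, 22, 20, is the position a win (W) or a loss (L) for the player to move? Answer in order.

Use the standard recursion: the mover loses at a terminal position; elsewhere, the mover wins exactly when some move hands the opponent an L position.
n=0: no move → L
n=1: →0(L), so W
n=2: →1(W) only, which is W, so L
n=3: →2(L), so W
n=4: →3(W) only, which is W, so L
n=5: →4(L), so W
n=6: →5(W) only, which is W, so L
n=7: →6(L), so W
n=8: →7(W), 1(W) — all W, so L
n=9: →8(L), so W
n=10: →9(W), 3(W) — all W, so L
n=11: →10(L), so W
n=12: →11(W), 5(W) — all W, so L
n=13: →12(L), so W
n=14: →13(W), 7(W) — all W, so L
n=15: →14(L), so W
n=16: →15(W), 9(W) — all W, so L
n=17: →16(L), so W
n=18: →17(W), 11(W) — all W, so L
n=19: →18(L), so W
n=20: →19(W), 13(W) — all W, so L
n=21: →20(L), so W
n=22: →21(W), 15(W) — all W, so L
n=23: →22(L), so W

23: W, 22: L, 20: L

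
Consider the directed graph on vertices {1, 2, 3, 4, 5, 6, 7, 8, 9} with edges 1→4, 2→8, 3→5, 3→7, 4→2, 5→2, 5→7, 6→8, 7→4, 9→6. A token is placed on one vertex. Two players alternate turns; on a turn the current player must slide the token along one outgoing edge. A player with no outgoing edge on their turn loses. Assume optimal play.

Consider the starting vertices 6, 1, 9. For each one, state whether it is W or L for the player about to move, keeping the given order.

6: W, 1: W, 9: L

Use the standard recursion: the mover loses at a terminal position; elsewhere, the mover wins exactly when some move hands the opponent an L position.
Every edge goes from a vertex to one that appears earlier in the order 8, 2, 6, 9, 4, 7, 5, 3, 1, so processing vertices in that order labels each vertex after all of its successors.
8: no outgoing edge → L
2: →8(L), so W
6: →8(L), so W
9: →6(W) only, which is W, so L
4: →2(W) only, which is W, so L
7: →4(L), so W
5: →7(W), 2(W) — all W, so L
3: →5(L), so W
1: →4(L), so W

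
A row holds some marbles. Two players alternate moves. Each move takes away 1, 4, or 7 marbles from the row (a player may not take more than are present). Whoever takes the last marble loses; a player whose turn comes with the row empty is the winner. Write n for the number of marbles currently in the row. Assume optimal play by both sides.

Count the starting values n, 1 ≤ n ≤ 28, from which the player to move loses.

11

Use the standard recursion: the mover wins at a terminal position; elsewhere, the mover wins exactly when some move hands the opponent an L position.
n=0: no move; the opponent has just taken the last marble and therefore loses → W
n=1: →0(W) only, which is W, so L
n=2: →1(L), so W
n=3: →2(W) only, which is W, so L
n=4: →3(L), so W
n=5: →1(L), so W
n=6: →5(W), 2(W) — all W, so L
n=7: →6(L), so W
n=8: →1(L), so W
n=9: →8(W), 5(W), 2(W) — all W, so L
n=10: →9(L), so W
n=11: →10(W), 7(W), 4(W) — all W, so L
n=12: →11(L), so W
n=13: →9(L), so W
n=14: →13(W), 10(W), 7(W) — all W, so L
n=15: →14(L), so W
n=16: →9(L), so W
n=17: →16(W), 13(W), 10(W) — all W, so L
n=18: →17(L), so W
n=19: →18(W), 15(W), 12(W) — all W, so L
n=20: →19(L), so W
n=21: →17(L), so W
n=22: →21(W), 18(W), 15(W) — all W, so L
n=23: →22(L), so W
n=24: →17(L), so W
n=25: →24(W), 21(W), 18(W) — all W, so L
n=26: →25(L), so W
n=27: →26(W), 23(W), 20(W) — all W, so L
n=28: →27(L), so W
L entries with 1 ≤ n ≤ 28 (the range starts at n=1): n = 1, 3, 6, 9, 11, 14, 17, 19, 22, 25, 27; that makes 11.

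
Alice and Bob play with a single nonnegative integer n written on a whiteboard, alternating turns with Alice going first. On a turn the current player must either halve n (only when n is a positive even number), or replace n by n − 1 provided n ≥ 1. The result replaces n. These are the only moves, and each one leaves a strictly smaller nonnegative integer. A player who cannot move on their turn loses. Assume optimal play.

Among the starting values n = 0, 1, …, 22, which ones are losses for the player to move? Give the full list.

Classify positions by backward induction: terminal positions (no move available) are L. From any other position, the mover wins iff some move reaches an L.
n=0: no move → L
n=1: W (go to 0, an L position)
n=2: L (sole option 1(W) is W)
n=3: W (go to 2, an L position)
n=4: W (go to 2, an L position)
n=5: L (sole option 4(W) is W)
n=6: W (go to 5, an L position)
n=7: L (sole option 6(W) is W)
n=8: W (go to 7, an L position)
n=9: L (sole option 8(W) is W)
n=10: W (go to 5, an L position)
n=11: L (sole option 10(W) is W)
n=12: W (go to 11, an L position)
n=13: L (sole option 12(W) is W)
n=14: W (go to 7, an L position)
n=15: L (sole option 14(W) is W)
n=16: W (go to 15, an L position)
n=17: L (sole option 16(W) is W)
n=18: W (go to 9, an L position)
n=19: L (sole option 18(W) is W)
n=20: W (go to 19, an L position)
n=21: L (sole option 20(W) is W)
n=22: W (go to 11, an L position)
The losing starting values of n are exactly the entries labelled L in this table (11 of them).

0, 2, 5, 7, 9, 11, 13, 15, 17, 19, 21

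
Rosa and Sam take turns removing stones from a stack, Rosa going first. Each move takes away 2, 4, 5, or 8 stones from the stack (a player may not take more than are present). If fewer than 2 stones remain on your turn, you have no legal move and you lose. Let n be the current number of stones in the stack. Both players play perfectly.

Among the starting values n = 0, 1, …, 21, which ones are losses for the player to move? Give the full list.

Build the W/L table. Terminal = L. A non-terminal position is W if it has a move to some L; otherwise it is L.
n=0: no move → L
n=1: no move → L
n=2: reaches L-position 0 → W
n=3: reaches L-position 1 → W
n=4: reaches L-position 0 → W
n=5: reaches L-position 1 → W
n=6: reaches L-position 1 → W
n=7: only reaches 5(W), 3(W), 2(W), all W → L
n=8: reaches L-position 0 → W
n=9: reaches L-position 7 → W
n=10: only reaches 8(W), 6(W), 5(W), 2(W), all W → L
n=11: reaches L-position 7 → W
n=12: reaches L-position 10 → W
n=13: only reaches 11(W), 9(W), 8(W), 5(W), all W → L
n=14: reaches L-position 10 → W
n=15: reaches L-position 13 → W
n=16: only reaches 14(W), 12(W), 11(W), 8(W), all W → L
n=17: reaches L-position 13 → W
n=18: reaches L-position 16 → W
n=19: only reaches 17(W), 15(W), 14(W), 11(W), all W → L
n=20: reaches L-position 16 → W
n=21: reaches L-position 19 → W
Reading off the rows marked L gives the requested list; there are 7 such values of n.

0, 1, 7, 10, 13, 16, 19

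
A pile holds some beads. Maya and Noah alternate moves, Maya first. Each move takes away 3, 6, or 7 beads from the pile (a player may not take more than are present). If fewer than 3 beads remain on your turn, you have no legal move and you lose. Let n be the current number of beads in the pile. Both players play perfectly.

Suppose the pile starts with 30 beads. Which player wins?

Classify positions by backward induction: terminal positions (no move available) are L. From any other position, the mover wins iff some move reaches an L.
n=0: no move → L
n=1: no move → L
n=2: no move → L
n=3: reaches L-position 0 → W
n=4: reaches L-position 1 → W
n=5: reaches L-position 2 → W
n=6: reaches L-position 0 → W
n=7: reaches L-position 1 → W
n=8: reaches L-position 2 → W
n=9: reaches L-position 2 → W
n=10: only reaches 7(W), 4(W), 3(W), all W → L
n=11: only reaches 8(W), 5(W), 4(W), all W → L
n=12: only reaches 9(W), 6(W), 5(W), all W → L
n=13: reaches L-position 10 → W
n=14: reaches L-position 11 → W
n=15: reaches L-position 12 → W
n=16: reaches L-position 10 → W
n=17: reaches L-position 11 → W
n=18: reaches L-position 12 → W
n=19: reaches L-position 12 → W
n=20: only reaches 17(W), 14(W), 13(W), all W → L
n=21: only reaches 18(W), 15(W), 14(W), all W → L
n=22: only reaches 19(W), 16(W), 15(W), all W → L
n=23: reaches L-position 20 → W
n=24: reaches L-position 21 → W
n=25: reaches L-position 22 → W
n=26: reaches L-position 20 → W
n=27: reaches L-position 21 → W
n=28: reaches L-position 22 → W
n=29: reaches L-position 22 → W
n=30: only reaches 27(W), 24(W), 23(W), all W → L
The starting position 30 is L: whatever Maya does, the opponent receives a W position.

Noah wins.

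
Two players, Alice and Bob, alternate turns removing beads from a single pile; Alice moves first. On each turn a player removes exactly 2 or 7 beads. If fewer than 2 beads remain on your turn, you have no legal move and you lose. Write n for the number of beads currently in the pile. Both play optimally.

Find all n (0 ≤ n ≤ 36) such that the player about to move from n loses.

Label each position W (a win for the player to move) or L (a loss). A position with no legal move is L; any other position is W exactly when some move reaches an L, and L when every move reaches a W.
n=0: no move → L
n=1: no move → L
n=2: reaches L-position 0 → W
n=3: reaches L-position 1 → W
n=4: only reaches 2(W), which is W → L
n=5: only reaches 3(W), which is W → L
n=6: reaches L-position 4 → W
n=7: reaches L-position 5 → W
n=8: reaches L-position 1 → W
n=9: only reaches 7(W), 2(W), all W → L
n=10: only reaches 8(W), 3(W), all W → L
n=11: reaches L-position 9 → W
n=12: reaches L-position 10 → W
n=13: only reaches 11(W), 6(W), all W → L
n=14: only reaches 12(W), 7(W), all W → L
n=15: reaches L-position 13 → W
n=16: reaches L-position 14 → W
n=17: reaches L-position 10 → W
n=18: only reaches 16(W), 11(W), all W → L
n=19: only reaches 17(W), 12(W), all W → L
n=20: reaches L-position 18 → W
n=21: reaches L-position 19 → W
n=22: only reaches 20(W), 15(W), all W → L
n=23: only reaches 21(W), 16(W), all W → L
n=24: reaches L-position 22 → W
n=25: reaches L-position 23 → W
n=26: reaches L-position 19 → W
n=27: only reaches 25(W), 20(W), all W → L
n=28: only reaches 26(W), 21(W), all W → L
n=29: reaches L-position 27 → W
n=30: reaches L-position 28 → W
n=31: only reaches 29(W), 24(W), all W → L
n=32: only reaches 30(W), 25(W), all W → L
n=33: reaches L-position 31 → W
n=34: reaches L-position 32 → W
n=35: reaches L-position 28 → W
n=36: only reaches 34(W), 29(W), all W → L
Reading off the rows marked L gives the requested list; there are 17 such values of n.

0, 1, 4, 5, 9, 10, 13, 14, 18, 19, 22, 23, 27, 28, 31, 32, 36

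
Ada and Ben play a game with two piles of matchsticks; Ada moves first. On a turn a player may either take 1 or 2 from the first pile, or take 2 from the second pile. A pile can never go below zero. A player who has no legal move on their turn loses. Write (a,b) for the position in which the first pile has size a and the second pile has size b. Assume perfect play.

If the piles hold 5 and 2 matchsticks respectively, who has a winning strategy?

Build the W/L table. Terminal = L. A non-terminal position is W if it has a move to some L; otherwise it is L.
No move ever increases a pile, so every position that can arise here has a ≤ 5 and b ≤ 2; it is enough to label the cells with 0 ≤ a ≤ 5 and 0 ≤ b ≤ 2.
Every move lowers a or b (never raises either), so fill the grid row by row in increasing a, and left to right within a row: each cell's successors are then already labelled.
      b=0  b=1  b=2
a=0:    L    L    W
a=1:    W    W    L
a=2:    W    W    W
a=3:    L    L    W
a=4:    W    W    L
a=5:    W    W    W
Cells with no legal move (terminal, hence L): (0,0), (0,1).
The remaining L cells, each justified by listing all of its moves:
(1,2): →(0,2)(W), (1,0)(W) — all W, so L
(3,0): →(2,0)(W), (1,0)(W) — all W, so L
(3,1): →(2,1)(W), (1,1)(W) — all W, so L
(4,2): →(3,2)(W), (2,2)(W), (4,0)(W) — all W, so L
Every other cell has at least one move into one of the L cells above, so it is W.
From (5,2) Ada can move to (4,2), reaching an L position.

Ada wins.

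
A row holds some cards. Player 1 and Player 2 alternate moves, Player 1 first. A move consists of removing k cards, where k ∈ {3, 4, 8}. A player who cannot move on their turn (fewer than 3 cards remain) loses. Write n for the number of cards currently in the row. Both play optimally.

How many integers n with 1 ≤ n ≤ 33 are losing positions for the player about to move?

Use the standard recursion: the mover loses at a terminal position; elsewhere, the mover wins exactly when some move hands the opponent an L position.
n=0: no move → L
n=1: no move → L
n=2: no move → L
n=3: →0(L), so W
n=4: →1(L), so W
n=5: →2(L), so W
n=6: →2(L), so W
n=7: →4(W), 3(W) — all W, so L
n=8: →0(L), so W
n=9: →1(L), so W
n=10: →7(L), so W
n=11: →7(L), so W
n=12: →9(W), 8(W), 4(W) — all W, so L
n=13: →10(W), 9(W), 5(W) — all W, so L
n=14: →11(W), 10(W), 6(W) — all W, so L
n=15: →12(L), so W
n=16: →13(L), so W
n=17: →14(L), so W
n=18: →14(L), so W
n=19: →16(W), 15(W), 11(W) — all W, so L
n=20: →12(L), so W
n=21: →13(L), so W
n=22: →19(L), so W
n=23: →19(L), so W
n=24: →21(W), 20(W), 16(W) — all W, so L
n=25: →22(W), 21(W), 17(W) — all W, so L
n=26: →23(W), 22(W), 18(W) — all W, so L
n=27: →24(L), so W
n=28: →25(L), so W
n=29: →26(L), so W
n=30: →26(L), so W
n=31: →28(W), 27(W), 23(W) — all W, so L
n=32: →24(L), so W
n=33: →25(L), so W
L entries with 1 ≤ n ≤ 33 (n=0 is outside the asked range and is not counted): n = 1, 2, 7, 12, 13, 14, 19, 24, 25, 26, 31; that makes 11.

11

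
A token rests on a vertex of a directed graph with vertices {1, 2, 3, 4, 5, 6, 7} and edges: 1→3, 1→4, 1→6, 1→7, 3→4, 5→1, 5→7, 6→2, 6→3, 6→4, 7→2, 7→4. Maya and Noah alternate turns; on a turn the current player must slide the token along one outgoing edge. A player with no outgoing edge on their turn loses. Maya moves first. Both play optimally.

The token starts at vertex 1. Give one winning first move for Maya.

Move to 4.

Compute win/loss labels from the base case upward. A position with no move is L. Any other position is W if it can reach an L in one move, else L.
Every edge goes from a vertex to one that appears earlier in the order 2, 4, 3, 6, 7, 1, 5, so processing vertices in that order labels each vertex after all of its successors.
2: no outgoing edge → L
4: no outgoing edge → L
3: reaches L-position 4 → W
6: reaches L-position 4 → W
7: reaches L-position 4 → W
1: reaches L-position 4 → W
5: only reaches 1(W), 7(W), all W → L
From 1, the L positions reachable in one move are: 4.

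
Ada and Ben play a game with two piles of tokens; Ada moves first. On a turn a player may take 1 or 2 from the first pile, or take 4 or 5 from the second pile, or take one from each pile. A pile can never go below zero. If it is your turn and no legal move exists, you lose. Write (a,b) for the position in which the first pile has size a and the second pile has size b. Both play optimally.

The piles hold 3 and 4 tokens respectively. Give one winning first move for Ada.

Move to (2,4).

Classify positions by backward induction: terminal positions (no move available) are L. From any other position, the mover wins iff some move reaches an L.
No move ever increases a pile, so every position that can arise here has a ≤ 3 and b ≤ 4; it is enough to label the cells with 0 ≤ a ≤ 3 and 0 ≤ b ≤ 4.
Every move lowers a or b (never raises either), so fill the grid row by row in increasing a, and left to right within a row: each cell's successors are then already labelled.
      b=0  b=1  b=2  b=3  b=4
a=0:    L    L    L    L    W
a=1:    W    W    W    W    W
a=2:    W    W    W    W    L
a=3:    L    L    L    L    W
Cells with no legal move (terminal, hence L): (0,0), (0,1), (0,2), (0,3).
The remaining L cells, each justified by listing all of its moves:
(2,4): →(1,4)(W), (0,4)(W), (2,0)(W), (1,3)(W) — all W, so L
(3,0): →(2,0)(W), (1,0)(W) — all W, so L
(3,1): →(2,1)(W), (1,1)(W), (2,0)(W) — all W, so L
(3,2): →(2,2)(W), (1,2)(W), (2,1)(W) — all W, so L
(3,3): →(2,3)(W), (1,3)(W), (2,2)(W) — all W, so L
Every other cell has at least one move into one of the L cells above, so it is W.
From (3,4), the L positions reachable in one move are: (2,4), (3,0). Any move reaching one of these is winning.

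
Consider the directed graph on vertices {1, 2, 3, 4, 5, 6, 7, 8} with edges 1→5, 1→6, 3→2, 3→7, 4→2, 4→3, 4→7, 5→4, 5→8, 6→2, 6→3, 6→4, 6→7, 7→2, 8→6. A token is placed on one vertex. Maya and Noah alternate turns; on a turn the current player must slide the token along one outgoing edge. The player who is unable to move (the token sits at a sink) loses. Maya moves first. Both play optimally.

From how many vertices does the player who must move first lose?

3

Work bottom-up. With no move the player to move loses. Otherwise the position is W if at least one move leads to an L position for the opponent, and L if every move leads to a W.
Every edge goes from a vertex to one that appears earlier in the order 2, 7, 3, 4, 6, 8, 5, 1, so processing vertices in that order labels each vertex after all of its successors.
2: no outgoing edge → L
7: W (go to 2, an L position)
3: W (go to 2, an L position)
4: W (go to 2, an L position)
6: W (go to 2, an L position)
8: L (sole option 6(W) is W)
5: W (go to 8, an L position)
1: L (options 5(W), 6(W) are all W)
The L vertices are 1, 2, 8; that is 3 in all.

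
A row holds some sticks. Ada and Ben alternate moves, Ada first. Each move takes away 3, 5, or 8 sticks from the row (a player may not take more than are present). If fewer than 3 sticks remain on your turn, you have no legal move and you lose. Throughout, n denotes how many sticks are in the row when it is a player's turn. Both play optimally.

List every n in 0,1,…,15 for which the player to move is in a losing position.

Label each position W (a win for the player to move) or L (a loss). A position with no legal move is L; any other position is W exactly when some move reaches an L, and L when every move reaches a W.
n=0: no move → L
n=1: no move → L
n=2: no move → L
n=3: W (go to 0, an L position)
n=4: W (go to 1, an L position)
n=5: W (go to 2, an L position)
n=6: W (go to 1, an L position)
n=7: W (go to 2, an L position)
n=8: W (go to 0, an L position)
n=9: W (go to 1, an L position)
n=10: W (go to 2, an L position)
n=11: L (options 8(W), 6(W), 3(W) are all W)
n=12: L (options 9(W), 7(W), 4(W) are all W)
n=13: L (options 10(W), 8(W), 5(W) are all W)
n=14: W (go to 11, an L position)
n=15: W (go to 12, an L position)
Reading off the rows marked L gives the requested list; there are 6 such values of n.

0, 1, 2, 11, 12, 13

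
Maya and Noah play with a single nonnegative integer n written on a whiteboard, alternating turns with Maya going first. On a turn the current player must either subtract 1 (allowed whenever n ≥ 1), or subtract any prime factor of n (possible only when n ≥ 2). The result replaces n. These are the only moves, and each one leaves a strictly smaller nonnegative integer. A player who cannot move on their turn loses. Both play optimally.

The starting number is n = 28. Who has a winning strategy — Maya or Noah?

Use the standard recursion: the mover loses at a terminal position; elsewhere, the mover wins exactly when some move hands the opponent an L position.
n=0: no move → L
n=1: reaches L-position 0 → W
n=2: reaches L-position 0 → W
n=3: reaches L-position 0 → W
n=4: only reaches 2(W), 3(W), all W → L
n=5: reaches L-position 0 → W
n=6: reaches L-position 4 → W
n=7: reaches L-position 0 → W
n=8: only reaches 6(W), 7(W), all W → L
n=9: reaches L-position 8 → W
n=10: reaches L-position 8 → W
n=11: reaches L-position 0 → W
n=12: only reaches 9(W), 10(W), 11(W), all W → L
n=13: reaches L-position 0 → W
n=14: reaches L-position 12 → W
n=15: reaches L-position 12 → W
n=16: only reaches 14(W), 15(W), all W → L
n=17: reaches L-position 0 → W
n=18: reaches L-position 16 → W
n=19: reaches L-position 0 → W
n=20: only reaches 15(W), 18(W), 19(W), all W → L
n=21: reaches L-position 20 → W
n=22: reaches L-position 20 → W
n=23: reaches L-position 0 → W
n=24: only reaches 21(W), 22(W), 23(W), all W → L
n=25: reaches L-position 20 → W
n=26: reaches L-position 24 → W
n=27: reaches L-position 24 → W
n=28: only reaches 21(W), 26(W), 27(W), all W → L
The starting position 28 is L: whatever Maya does, the opponent receives a W position.

Noah wins.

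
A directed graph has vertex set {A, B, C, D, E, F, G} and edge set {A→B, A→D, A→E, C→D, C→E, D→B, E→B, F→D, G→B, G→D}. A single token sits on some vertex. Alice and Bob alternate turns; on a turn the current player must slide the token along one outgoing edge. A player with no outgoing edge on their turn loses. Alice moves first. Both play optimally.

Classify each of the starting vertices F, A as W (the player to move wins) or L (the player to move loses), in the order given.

F: L, A: W

Positions with no move are L. A position that does have a move is losing for the player to move precisely when every available move leads to a winning position for the opponent. Fill in the labels:
Every edge goes from a vertex to one that appears earlier in the order B, D, G, E, C, F, A, so processing vertices in that order labels each vertex after all of its successors.
B: no outgoing edge → L
D: reaches L-position B → W
G: reaches L-position B → W
E: reaches L-position B → W
C: only reaches E(W), D(W), all W → L
F: only reaches D(W), which is W → L
A: reaches L-position B → W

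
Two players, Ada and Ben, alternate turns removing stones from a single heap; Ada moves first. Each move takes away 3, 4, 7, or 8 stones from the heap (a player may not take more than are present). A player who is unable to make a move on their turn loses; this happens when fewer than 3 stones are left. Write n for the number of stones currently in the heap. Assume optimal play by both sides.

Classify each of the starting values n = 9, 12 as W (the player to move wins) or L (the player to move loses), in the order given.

9: W, 12: L

Positions with no move are L. A position that does have a move is losing for the player to move precisely when every available move leads to a winning position for the opponent. Fill in the labels:
n=0: no move → L
n=1: no move → L
n=2: no move → L
n=3: →0(L), so W
n=4: →1(L), so W
n=5: →2(L), so W
n=6: →2(L), so W
n=7: →0(L), so W
n=8: →1(L), so W
n=9: →2(L), so W
n=10: →2(L), so W
n=11: →8(W), 7(W), 4(W), 3(W) — all W, so L
n=12: →9(W), 8(W), 5(W), 4(W) — all W, so L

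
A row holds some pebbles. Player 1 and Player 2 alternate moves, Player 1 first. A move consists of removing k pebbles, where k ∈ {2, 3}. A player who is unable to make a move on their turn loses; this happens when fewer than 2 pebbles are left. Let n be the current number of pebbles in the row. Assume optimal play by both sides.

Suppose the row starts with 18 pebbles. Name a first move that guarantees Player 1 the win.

Remove 2, leaving 16.

Work bottom-up. With no move the player to move loses. Otherwise the position is W if at least one move leads to an L position for the opponent, and L if every move leads to a W.
n=0: no move → L
n=1: no move → L
n=2: →0(L), so W
n=3: →1(L), so W
n=4: →1(L), so W
n=5: →3(W), 2(W) — all W, so L
n=6: →4(W), 3(W) — all W, so L
n=7: →5(L), so W
n=8: →6(L), so W
n=9: →6(L), so W
n=10: →8(W), 7(W) — all W, so L
n=11: →9(W), 8(W) — all W, so L
n=12: →10(L), so W
n=13: →11(L), so W
n=14: →11(L), so W
n=15: →13(W), 12(W) — all W, so L
n=16: →14(W), 13(W) — all W, so L
n=17: →15(L), so W
n=18: →16(L), so W
From 18, the L positions reachable in one move are: 16, 15. Any move reaching one of these is winning.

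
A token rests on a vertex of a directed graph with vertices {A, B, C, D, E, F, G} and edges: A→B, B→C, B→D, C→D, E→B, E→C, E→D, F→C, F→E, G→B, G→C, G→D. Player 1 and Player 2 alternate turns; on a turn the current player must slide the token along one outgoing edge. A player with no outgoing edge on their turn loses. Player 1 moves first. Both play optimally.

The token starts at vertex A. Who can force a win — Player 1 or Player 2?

Player 2 wins.

Classify positions by backward induction: terminal positions (no move available) are L. From any other position, the mover wins iff some move reaches an L.
Every edge goes from a vertex to one that appears earlier in the order D, C, B, E, F, A, G, so processing vertices in that order labels each vertex after all of its successors.
D: no outgoing edge → L
C: →D(L), so W
B: →D(L), so W
E: →D(L), so W
F: →E(W), C(W) — all W, so L
A: →B(W) only, which is W, so L
G: →D(L), so W
Every move from A reaches a W position, so the mover loses.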